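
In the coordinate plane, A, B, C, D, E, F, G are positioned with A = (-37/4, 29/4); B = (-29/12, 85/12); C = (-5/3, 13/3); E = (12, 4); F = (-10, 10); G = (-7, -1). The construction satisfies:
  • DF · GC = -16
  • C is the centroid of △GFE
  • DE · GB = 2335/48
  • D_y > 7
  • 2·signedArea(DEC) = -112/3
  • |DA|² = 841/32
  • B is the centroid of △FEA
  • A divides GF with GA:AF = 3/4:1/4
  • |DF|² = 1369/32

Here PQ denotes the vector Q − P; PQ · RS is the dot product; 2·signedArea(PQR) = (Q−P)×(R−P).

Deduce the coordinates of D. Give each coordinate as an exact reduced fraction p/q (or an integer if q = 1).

1. D_x = -33/8  [DE · GB = 2335/48 ∩ 2·signedArea(DEC) = -112/3]
2. D_y = 57/8  [DE · GB = 2335/48 ∩ 2·signedArea(DEC) = -112/3]
   → D = (-33/8, 57/8)

D = (-33/8, 57/8)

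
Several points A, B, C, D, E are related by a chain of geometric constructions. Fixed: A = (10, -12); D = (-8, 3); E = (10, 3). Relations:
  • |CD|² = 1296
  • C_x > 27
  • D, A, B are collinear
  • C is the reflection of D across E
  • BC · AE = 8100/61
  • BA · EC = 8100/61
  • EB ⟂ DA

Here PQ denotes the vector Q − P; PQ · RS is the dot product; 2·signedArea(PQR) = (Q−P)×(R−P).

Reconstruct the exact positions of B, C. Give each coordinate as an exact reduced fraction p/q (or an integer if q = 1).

B = (160/61, -357/61)
C = (28, 3)

1. B_x = 160/61  [D, A, B are collinear ∩ EB ⟂ DA]
2. B_y = -357/61  [D, A, B are collinear ∩ EB ⟂ DA]
   → B = (160/61, -357/61)
3. C_x = 28  [C is the reflection of D across E]
4. C_y = 3  [C is the reflection of D across E]
   → C = (28, 3)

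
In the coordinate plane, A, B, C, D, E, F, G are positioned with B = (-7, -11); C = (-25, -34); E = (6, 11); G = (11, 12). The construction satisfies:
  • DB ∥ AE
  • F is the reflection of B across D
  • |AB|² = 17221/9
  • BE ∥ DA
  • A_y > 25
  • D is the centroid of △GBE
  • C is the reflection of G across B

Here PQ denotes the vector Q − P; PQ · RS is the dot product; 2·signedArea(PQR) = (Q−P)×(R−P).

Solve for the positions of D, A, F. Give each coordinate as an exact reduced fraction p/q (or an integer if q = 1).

A = (49/3, 26)
D = (10/3, 4)
F = (41/3, 19)

1. D_x = 10/3  [D is the centroid of △GBE]
2. D_y = 4  [D is the centroid of △GBE]
   → D = (10/3, 4)
3. A_x = 49/3  [DB ∥ AE ∩ BE ∥ DA]
4. A_y = 26  [DB ∥ AE ∩ BE ∥ DA]
   → A = (49/3, 26)
5. F_x = 41/3  [F is the reflection of B across D]
6. F_y = 19  [F is the reflection of B across D]
   → F = (41/3, 19)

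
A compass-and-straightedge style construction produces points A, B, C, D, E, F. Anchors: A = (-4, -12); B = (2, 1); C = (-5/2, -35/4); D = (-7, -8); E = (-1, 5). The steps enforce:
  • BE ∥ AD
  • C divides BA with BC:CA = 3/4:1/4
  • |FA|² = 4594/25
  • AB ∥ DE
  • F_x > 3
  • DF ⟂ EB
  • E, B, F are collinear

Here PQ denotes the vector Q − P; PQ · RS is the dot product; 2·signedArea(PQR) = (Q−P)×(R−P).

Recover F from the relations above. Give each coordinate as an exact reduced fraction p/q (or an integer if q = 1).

F = (77/25, -11/25)

1. F_x = 77/25  [E, B, F are collinear ∩ DF ⟂ EB]
2. F_y = -11/25  [E, B, F are collinear ∩ DF ⟂ EB]
   → F = (77/25, -11/25)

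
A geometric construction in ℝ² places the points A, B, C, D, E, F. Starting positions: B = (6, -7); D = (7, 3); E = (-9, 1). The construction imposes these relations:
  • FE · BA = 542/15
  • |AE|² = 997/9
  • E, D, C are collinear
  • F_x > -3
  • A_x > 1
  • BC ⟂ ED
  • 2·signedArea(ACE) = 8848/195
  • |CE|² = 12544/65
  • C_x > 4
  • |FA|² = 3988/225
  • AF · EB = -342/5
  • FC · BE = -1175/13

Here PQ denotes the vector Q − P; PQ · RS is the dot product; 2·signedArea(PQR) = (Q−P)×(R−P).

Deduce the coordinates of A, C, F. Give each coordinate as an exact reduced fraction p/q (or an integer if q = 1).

A = (4/3, -1)
C = (311/65, 177/65)
F = (-14/5, -1/5)

1. C_x = 311/65  [E, D, C are collinear ∩ BC ⟂ ED]
2. C_y = 177/65  [E, D, C are collinear ∩ BC ⟂ ED]
   → C = (311/65, 177/65)
3. A_x = 4/3  [line 112/65·x + -896/65·y + -3136/195 = 0 ∩ |AE|² = 997/9]
4. A_y = -1  [line 112/65·x + -896/65·y + -3136/195 = 0 ∩ |AE|² = 997/9]
   → A = (4/3, -1)
5. F_x = -14/5  [FE · BA = 542/15 ∩ AF · EB = -342/5]
6. F_y = -1/5  [FE · BA = 542/15 ∩ AF · EB = -342/5]
   → F = (-14/5, -1/5)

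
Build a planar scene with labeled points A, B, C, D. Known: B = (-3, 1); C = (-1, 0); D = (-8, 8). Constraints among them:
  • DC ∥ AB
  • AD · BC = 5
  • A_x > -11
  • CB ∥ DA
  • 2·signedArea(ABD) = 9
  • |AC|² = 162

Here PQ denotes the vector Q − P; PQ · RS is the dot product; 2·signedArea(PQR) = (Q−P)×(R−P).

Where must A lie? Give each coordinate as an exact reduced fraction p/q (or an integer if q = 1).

1. A_x = -10  [DC ∥ AB ∩ CB ∥ DA]
2. A_y = 9  [DC ∥ AB ∩ CB ∥ DA]
   → A = (-10, 9)

A = (-10, 9)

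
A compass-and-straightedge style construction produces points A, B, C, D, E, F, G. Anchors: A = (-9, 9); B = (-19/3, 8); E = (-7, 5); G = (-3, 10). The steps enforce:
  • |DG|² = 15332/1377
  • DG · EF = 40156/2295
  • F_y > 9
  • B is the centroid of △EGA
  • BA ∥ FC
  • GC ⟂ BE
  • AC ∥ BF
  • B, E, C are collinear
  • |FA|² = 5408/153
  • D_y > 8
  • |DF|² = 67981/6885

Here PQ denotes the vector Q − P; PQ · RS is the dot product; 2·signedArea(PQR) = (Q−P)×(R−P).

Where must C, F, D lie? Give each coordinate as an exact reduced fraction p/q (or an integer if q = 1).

C = (-489/85, 902/85)
D = (-4697/765, 754/85)
F = (-787/255, 817/85)

1. C_x = -489/85  [B, E, C are collinear ∩ GC ⟂ BE]
2. C_y = 902/85  [B, E, C are collinear ∩ GC ⟂ BE]
   → C = (-489/85, 902/85)
3. F_x = -787/255  [BA ∥ FC ∩ AC ∥ BF]
4. F_y = 817/85  [BA ∥ FC ∩ AC ∥ BF]
   → F = (-787/255, 817/85)
5. D_x = -4697/765  [line -998/255·x + -392/85·y + 38738/2295 = 0 ∩ |DF|² = 67981/6885]
6. D_y = 754/85  [line -998/255·x + -392/85·y + 38738/2295 = 0 ∩ |DF|² = 67981/6885]
   → D = (-4697/765, 754/85)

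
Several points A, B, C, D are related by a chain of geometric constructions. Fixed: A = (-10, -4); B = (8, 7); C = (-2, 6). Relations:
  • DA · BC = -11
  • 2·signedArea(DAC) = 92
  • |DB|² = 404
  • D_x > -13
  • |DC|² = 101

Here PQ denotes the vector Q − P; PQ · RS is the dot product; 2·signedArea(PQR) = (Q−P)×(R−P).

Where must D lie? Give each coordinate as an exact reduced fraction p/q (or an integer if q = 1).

1. D_x = -12  [2·signedArea(DAC) = 92 ∩ DA · BC = -11]
2. D_y = 5  [2·signedArea(DAC) = 92 ∩ DA · BC = -11]
   → D = (-12, 5)

D = (-12, 5)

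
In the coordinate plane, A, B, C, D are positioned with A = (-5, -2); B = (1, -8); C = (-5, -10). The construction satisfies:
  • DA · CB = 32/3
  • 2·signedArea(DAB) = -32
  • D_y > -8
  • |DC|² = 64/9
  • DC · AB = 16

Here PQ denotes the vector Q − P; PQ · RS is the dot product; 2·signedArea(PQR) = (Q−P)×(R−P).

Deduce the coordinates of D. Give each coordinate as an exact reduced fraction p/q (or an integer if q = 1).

1. D_x = -5  [DC · AB = 16 ∩ 2·signedArea(DAB) = -32]
2. D_y = -22/3  [DC · AB = 16 ∩ 2·signedArea(DAB) = -32]
   → D = (-5, -22/3)

D = (-5, -22/3)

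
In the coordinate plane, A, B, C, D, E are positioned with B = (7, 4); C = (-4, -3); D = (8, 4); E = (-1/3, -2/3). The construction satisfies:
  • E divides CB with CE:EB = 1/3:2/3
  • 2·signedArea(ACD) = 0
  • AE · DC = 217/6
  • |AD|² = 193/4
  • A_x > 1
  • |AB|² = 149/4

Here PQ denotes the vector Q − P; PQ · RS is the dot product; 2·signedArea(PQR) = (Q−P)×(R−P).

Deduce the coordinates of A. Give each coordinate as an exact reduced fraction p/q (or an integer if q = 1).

1. A_x = 2  [2·signedArea(ACD) = 0 ∩ AE · DC = 217/6]
2. A_y = 1/2  [2·signedArea(ACD) = 0 ∩ AE · DC = 217/6]
   → A = (2, 1/2)

A = (2, 1/2)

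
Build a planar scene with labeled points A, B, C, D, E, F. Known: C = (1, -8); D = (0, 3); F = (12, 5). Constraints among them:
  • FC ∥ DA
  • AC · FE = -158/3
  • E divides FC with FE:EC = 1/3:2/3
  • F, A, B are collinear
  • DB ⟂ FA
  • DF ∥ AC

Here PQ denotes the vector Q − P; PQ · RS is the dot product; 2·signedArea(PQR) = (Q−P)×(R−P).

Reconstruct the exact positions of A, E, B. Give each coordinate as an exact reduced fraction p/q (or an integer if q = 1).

1. A_x = -11  [DF ∥ AC ∩ FC ∥ DA]
2. A_y = -10  [DF ∥ AC ∩ FC ∥ DA]
   → A = (-11, -10)
3. E_x = 25/3  [E divides FC with FE:EC = 1/3:2/3]
4. E_y = 2/3  [E divides FC with FE:EC = 1/3:2/3]
   → E = (25/3, 2/3)
5. B_x = 1005/377  [F, A, B are collinear ∩ DB ⟂ FA]
6. B_y = -410/377  [F, A, B are collinear ∩ DB ⟂ FA]
   → B = (1005/377, -410/377)

A = (-11, -10)
B = (1005/377, -410/377)
E = (25/3, 2/3)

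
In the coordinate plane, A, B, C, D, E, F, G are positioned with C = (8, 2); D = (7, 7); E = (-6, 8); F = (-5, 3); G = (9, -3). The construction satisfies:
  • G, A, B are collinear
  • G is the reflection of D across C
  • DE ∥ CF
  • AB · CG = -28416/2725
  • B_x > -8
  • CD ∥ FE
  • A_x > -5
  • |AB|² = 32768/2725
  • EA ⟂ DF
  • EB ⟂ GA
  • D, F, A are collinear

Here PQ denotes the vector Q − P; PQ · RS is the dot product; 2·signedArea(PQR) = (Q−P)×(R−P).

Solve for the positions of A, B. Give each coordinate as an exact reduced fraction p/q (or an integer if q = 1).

A = (-22/5, 16/5)
B = (-20566/2725, 12688/2725)

1. A_x = -22/5  [D, F, A are collinear ∩ EA ⟂ DF]
2. A_y = 16/5  [D, F, A are collinear ∩ EA ⟂ DF]
   → A = (-22/5, 16/5)
3. B_x = -20566/2725  [G, A, B are collinear ∩ EB ⟂ GA]
4. B_y = 12688/2725  [G, A, B are collinear ∩ EB ⟂ GA]
   → B = (-20566/2725, 12688/2725)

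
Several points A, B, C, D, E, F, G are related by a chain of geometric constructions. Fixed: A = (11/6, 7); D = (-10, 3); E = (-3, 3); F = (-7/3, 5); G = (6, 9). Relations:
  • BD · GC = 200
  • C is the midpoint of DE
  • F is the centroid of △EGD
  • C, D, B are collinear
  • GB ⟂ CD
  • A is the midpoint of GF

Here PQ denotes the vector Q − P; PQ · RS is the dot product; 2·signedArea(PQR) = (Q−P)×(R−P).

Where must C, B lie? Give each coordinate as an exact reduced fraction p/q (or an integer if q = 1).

B = (6, 3)
C = (-13/2, 3)

1. C_x = -13/2  [C is the midpoint of DE]
2. C_y = 3  [C is the midpoint of DE]
   → C = (-13/2, 3)
3. B_x = 6  [C, D, B are collinear ∩ GB ⟂ CD]
4. B_y = 3  [C, D, B are collinear ∩ GB ⟂ CD]
   → B = (6, 3)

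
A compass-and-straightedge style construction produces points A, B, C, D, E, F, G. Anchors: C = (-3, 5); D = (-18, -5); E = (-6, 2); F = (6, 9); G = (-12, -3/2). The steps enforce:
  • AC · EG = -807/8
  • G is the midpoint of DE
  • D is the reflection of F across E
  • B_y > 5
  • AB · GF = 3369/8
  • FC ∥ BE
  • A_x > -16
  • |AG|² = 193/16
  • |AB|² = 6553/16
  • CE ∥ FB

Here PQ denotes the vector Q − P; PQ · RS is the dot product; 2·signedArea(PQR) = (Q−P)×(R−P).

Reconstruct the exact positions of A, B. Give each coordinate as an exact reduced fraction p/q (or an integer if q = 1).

1. A_x = -15  [line 6·x + 7/2·y + 811/8 = 0 ∩ |AG|² = 193/16]
2. A_y = -13/4  [line 6·x + 7/2·y + 811/8 = 0 ∩ |AG|² = 193/16]
   → A = (-15, -13/4)
3. B_x = 3  [AB · GF = 3369/8 ∩ FC ∥ BE]
4. B_y = 6  [AB · GF = 3369/8 ∩ FC ∥ BE]
   → B = (3, 6)

A = (-15, -13/4)
B = (3, 6)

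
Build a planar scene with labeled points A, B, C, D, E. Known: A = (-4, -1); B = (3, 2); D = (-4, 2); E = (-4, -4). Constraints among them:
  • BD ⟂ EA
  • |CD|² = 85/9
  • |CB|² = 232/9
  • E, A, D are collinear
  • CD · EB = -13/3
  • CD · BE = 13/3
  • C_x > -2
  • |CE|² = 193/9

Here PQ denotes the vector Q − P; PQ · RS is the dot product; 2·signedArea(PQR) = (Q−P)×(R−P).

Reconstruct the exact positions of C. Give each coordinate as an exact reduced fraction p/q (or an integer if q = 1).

C = (-5/3, 0)

1. C_x = -5/3  [line 7·x + 6·y + 35/3 = 0 ∩ |CD|² = 85/9]
2. C_y = 0  [line 7·x + 6·y + 35/3 = 0 ∩ |CD|² = 85/9]
   → C = (-5/3, 0)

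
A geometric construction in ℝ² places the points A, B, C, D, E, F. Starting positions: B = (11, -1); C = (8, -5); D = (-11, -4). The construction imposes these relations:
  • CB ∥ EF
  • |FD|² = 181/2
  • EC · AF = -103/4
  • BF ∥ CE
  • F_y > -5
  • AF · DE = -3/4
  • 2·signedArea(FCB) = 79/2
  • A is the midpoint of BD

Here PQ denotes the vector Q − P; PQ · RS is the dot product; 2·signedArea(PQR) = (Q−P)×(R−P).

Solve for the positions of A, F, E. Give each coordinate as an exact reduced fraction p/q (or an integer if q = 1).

A = (0, -5/2)
E = (-9/2, -17/2)
F = (-3/2, -9/2)

1. A_x = 0  [A is the midpoint of BD]
2. A_y = -5/2  [A is the midpoint of BD]
   → A = (0, -5/2)
3. F_x = -3/2  [line -4·x + 3·y + 15/2 = 0 ∩ |FD|² = 181/2]
4. F_y = -9/2  [line -4·x + 3·y + 15/2 = 0 ∩ |FD|² = 181/2]
   → F = (-3/2, -9/2)
5. E_x = -9/2  [CB ∥ EF ∩ BF ∥ CE]
6. E_y = -17/2  [CB ∥ EF ∩ BF ∥ CE]
   → E = (-9/2, -17/2)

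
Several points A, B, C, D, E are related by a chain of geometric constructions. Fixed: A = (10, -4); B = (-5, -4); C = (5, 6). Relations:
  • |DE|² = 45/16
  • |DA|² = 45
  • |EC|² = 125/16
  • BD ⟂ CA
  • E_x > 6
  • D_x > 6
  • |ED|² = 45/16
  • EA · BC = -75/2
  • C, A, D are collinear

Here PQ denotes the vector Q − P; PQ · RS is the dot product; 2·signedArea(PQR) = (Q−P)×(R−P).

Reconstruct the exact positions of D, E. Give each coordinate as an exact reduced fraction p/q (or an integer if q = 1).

D = (7, 2)
E = (25/4, 7/2)

1. D_x = 7  [C, A, D are collinear ∩ BD ⟂ CA]
2. D_y = 2  [C, A, D are collinear ∩ BD ⟂ CA]
   → D = (7, 2)
3. E_x = 25/4  [line -10·x + -10·y + 195/2 = 0 ∩ |EC|² = 125/16]
4. E_y = 7/2  [line -10·x + -10·y + 195/2 = 0 ∩ |EC|² = 125/16]
   → E = (25/4, 7/2)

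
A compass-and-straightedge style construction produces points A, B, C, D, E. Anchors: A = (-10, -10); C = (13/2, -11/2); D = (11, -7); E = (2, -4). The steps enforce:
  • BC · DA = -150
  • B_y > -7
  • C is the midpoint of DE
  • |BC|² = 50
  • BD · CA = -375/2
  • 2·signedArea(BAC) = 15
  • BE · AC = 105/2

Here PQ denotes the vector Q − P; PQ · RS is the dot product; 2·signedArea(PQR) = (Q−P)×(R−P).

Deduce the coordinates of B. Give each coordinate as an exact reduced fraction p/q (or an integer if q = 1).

B = (-1/2, -13/2)

1. B_x = -1/2  [BE · AC = 105/2 ∩ 2·signedArea(BAC) = 15]
2. B_y = -13/2  [BE · AC = 105/2 ∩ 2·signedArea(BAC) = 15]
   → B = (-1/2, -13/2)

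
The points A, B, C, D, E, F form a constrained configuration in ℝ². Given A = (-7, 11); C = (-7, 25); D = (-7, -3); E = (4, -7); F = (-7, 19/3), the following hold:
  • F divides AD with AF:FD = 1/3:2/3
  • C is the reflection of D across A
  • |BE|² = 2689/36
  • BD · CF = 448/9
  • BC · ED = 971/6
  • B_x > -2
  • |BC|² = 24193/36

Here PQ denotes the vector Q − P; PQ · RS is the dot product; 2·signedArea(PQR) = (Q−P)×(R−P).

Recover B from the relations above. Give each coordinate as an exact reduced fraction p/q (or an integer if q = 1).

B = (-3/2, -1/3)

1. B_x = -3/2  [BC · ED = 971/6 ∩ BD · CF = 448/9]
2. B_y = -1/3  [BC · ED = 971/6 ∩ BD · CF = 448/9]
   → B = (-3/2, -1/3)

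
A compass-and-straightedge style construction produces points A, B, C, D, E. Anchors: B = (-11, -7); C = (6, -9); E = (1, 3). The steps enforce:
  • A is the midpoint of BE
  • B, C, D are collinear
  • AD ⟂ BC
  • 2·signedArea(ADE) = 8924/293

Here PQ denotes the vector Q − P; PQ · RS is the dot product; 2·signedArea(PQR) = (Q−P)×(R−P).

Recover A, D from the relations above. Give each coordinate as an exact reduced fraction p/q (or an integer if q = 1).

A = (-5, -2)
D = (-1659/293, -2235/293)

1. A_x = -5  [A is the midpoint of BE]
2. A_y = -2  [A is the midpoint of BE]
   → A = (-5, -2)
3. D_x = -1659/293  [B, C, D are collinear ∩ AD ⟂ BC]
4. D_y = -2235/293  [B, C, D are collinear ∩ AD ⟂ BC]
   → D = (-1659/293, -2235/293)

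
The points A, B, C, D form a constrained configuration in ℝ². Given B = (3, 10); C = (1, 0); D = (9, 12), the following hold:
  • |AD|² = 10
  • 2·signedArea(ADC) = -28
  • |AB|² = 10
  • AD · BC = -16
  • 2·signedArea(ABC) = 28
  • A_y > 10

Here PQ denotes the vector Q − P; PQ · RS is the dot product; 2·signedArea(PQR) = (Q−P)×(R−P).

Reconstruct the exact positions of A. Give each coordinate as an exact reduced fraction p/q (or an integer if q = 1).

1. A_x = 6  [2·signedArea(ABC) = 28 ∩ AD · BC = -16]
2. A_y = 11  [2·signedArea(ABC) = 28 ∩ AD · BC = -16]
   → A = (6, 11)

A = (6, 11)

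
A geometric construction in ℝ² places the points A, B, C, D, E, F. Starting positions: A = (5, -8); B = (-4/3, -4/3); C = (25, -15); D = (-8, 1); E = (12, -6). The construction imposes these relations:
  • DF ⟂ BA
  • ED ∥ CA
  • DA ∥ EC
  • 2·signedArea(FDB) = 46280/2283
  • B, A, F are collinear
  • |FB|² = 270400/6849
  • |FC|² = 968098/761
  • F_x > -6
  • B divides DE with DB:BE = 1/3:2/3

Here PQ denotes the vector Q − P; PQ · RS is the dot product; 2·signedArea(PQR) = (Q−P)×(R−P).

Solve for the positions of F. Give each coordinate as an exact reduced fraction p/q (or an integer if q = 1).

1. F_x = -4308/761  [B, A, F are collinear ∩ DF ⟂ BA]
2. F_y = 2452/761  [B, A, F are collinear ∩ DF ⟂ BA]
   → F = (-4308/761, 2452/761)

F = (-4308/761, 2452/761)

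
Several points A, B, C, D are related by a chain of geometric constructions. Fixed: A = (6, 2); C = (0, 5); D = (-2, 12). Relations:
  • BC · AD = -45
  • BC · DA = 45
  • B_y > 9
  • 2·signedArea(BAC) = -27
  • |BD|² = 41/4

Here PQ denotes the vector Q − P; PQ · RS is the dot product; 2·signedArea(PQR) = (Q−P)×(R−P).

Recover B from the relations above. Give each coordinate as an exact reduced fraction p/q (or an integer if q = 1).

B = (0, 19/2)

1. B_x = 0  [BC · DA = 45 ∩ 2·signedArea(BAC) = -27]
2. B_y = 19/2  [BC · DA = 45 ∩ 2·signedArea(BAC) = -27]
   → B = (0, 19/2)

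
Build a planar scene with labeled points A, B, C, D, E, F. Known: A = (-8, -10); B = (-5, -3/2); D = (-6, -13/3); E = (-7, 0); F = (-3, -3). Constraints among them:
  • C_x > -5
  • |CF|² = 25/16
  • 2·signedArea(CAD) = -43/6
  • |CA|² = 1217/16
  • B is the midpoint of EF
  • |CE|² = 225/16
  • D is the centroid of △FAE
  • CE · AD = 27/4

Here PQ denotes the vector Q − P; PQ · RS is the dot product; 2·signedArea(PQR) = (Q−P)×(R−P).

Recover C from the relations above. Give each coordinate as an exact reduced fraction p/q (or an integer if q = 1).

C = (-4, -9/4)

1. C_x = -4  [2·signedArea(CAD) = -43/6 ∩ CE · AD = 27/4]
2. C_y = -9/4  [2·signedArea(CAD) = -43/6 ∩ CE · AD = 27/4]
   → C = (-4, -9/4)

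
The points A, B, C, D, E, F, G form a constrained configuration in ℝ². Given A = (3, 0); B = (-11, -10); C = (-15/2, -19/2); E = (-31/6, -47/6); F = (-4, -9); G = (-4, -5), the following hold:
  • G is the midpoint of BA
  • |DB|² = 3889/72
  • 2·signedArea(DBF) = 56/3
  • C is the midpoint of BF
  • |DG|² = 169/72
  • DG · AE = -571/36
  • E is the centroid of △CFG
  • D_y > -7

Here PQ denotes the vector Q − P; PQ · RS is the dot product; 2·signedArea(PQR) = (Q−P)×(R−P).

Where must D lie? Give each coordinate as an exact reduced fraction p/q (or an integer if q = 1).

D = (-55/12, -77/12)

1. D_x = -55/12  [2·signedArea(DBF) = 56/3 ∩ DG · AE = -571/36]
2. D_y = -77/12  [2·signedArea(DBF) = 56/3 ∩ DG · AE = -571/36]
   → D = (-55/12, -77/12)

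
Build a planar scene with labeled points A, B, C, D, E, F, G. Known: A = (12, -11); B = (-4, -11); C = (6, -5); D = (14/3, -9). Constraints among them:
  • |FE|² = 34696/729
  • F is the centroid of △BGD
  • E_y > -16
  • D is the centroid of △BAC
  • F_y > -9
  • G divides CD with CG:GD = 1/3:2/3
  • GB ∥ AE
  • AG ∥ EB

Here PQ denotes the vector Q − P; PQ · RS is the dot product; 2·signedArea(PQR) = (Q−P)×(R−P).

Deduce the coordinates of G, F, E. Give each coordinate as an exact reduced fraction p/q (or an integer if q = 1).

E = (22/9, -47/3)
F = (56/27, -79/9)
G = (50/9, -19/3)

1. G_x = 50/9  [G divides CD with CG:GD = 1/3:2/3]
2. G_y = -19/3  [G divides CD with CG:GD = 1/3:2/3]
   → G = (50/9, -19/3)
3. F_x = 56/27  [F is the centroid of △BGD]
4. F_y = -79/9  [F is the centroid of △BGD]
   → F = (56/27, -79/9)
5. E_x = 22/9  [AG ∥ EB ∩ GB ∥ AE]
6. E_y = -47/3  [AG ∥ EB ∩ GB ∥ AE]
   → E = (22/9, -47/3)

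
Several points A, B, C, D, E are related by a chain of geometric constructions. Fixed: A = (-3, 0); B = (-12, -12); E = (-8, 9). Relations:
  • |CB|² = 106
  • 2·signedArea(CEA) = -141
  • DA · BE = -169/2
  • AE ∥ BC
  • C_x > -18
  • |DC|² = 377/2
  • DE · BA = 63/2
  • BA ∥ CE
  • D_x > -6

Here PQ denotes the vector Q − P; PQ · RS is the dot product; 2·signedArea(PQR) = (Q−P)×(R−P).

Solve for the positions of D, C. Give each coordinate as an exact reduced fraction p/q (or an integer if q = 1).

C = (-17, -3)
D = (-11/2, 9/2)

1. D_x = -11/2  [DE · BA = 63/2 ∩ DA · BE = -169/2]
2. D_y = 9/2  [DE · BA = 63/2 ∩ DA · BE = -169/2]
   → D = (-11/2, 9/2)
3. C_x = -17  [BA ∥ CE ∩ AE ∥ BC]
4. C_y = -3  [BA ∥ CE ∩ AE ∥ BC]
   → C = (-17, -3)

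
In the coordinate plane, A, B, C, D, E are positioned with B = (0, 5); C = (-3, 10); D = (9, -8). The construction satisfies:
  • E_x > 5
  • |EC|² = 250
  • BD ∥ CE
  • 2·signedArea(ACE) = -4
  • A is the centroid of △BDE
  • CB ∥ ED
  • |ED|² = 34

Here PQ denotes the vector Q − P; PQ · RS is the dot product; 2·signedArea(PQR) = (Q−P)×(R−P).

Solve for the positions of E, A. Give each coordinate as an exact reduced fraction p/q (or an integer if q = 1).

1. E_x = 6  [CB ∥ ED ∩ BD ∥ CE]
2. E_y = -3  [CB ∥ ED ∩ BD ∥ CE]
   → E = (6, -3)
3. A_x = 5  [A is the centroid of △BDE]
4. A_y = -2  [A is the centroid of △BDE]
   → A = (5, -2)

A = (5, -2)
E = (6, -3)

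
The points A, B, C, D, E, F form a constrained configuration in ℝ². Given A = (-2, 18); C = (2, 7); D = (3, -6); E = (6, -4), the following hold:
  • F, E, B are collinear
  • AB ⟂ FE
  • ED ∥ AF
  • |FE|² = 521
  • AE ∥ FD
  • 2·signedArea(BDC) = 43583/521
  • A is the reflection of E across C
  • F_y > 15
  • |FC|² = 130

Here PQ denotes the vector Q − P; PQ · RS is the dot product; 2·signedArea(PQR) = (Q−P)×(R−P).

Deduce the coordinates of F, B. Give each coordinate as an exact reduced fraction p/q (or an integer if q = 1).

B = (-2682/521, 8476/521)
F = (-5, 16)

1. F_x = -5  [AE ∥ FD ∩ ED ∥ AF]
2. F_y = 16  [AE ∥ FD ∩ ED ∥ AF]
   → F = (-5, 16)
3. B_x = -2682/521  [F, E, B are collinear ∩ AB ⟂ FE]
4. B_y = 8476/521  [F, E, B are collinear ∩ AB ⟂ FE]
   → B = (-2682/521, 8476/521)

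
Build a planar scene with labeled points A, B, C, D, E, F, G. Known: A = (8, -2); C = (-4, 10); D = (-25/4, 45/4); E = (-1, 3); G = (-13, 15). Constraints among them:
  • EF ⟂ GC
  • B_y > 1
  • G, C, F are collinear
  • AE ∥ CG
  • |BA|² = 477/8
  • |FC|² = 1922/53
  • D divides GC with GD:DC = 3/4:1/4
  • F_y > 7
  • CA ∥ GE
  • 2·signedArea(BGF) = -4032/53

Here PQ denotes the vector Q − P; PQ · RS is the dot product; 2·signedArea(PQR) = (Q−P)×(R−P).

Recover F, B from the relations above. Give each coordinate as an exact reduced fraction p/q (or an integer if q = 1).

1. F_x = 67/53  [G, C, F are collinear ∩ EF ⟂ GC]
2. F_y = 375/53  [G, C, F are collinear ∩ EF ⟂ GC]
   → F = (67/53, 375/53)
3. B_x = 5/4  [line 420/53·x + 756/53·y + -1848/53 = 0 ∩ |BA|² = 477/8]
4. B_y = 7/4  [line 420/53·x + 756/53·y + -1848/53 = 0 ∩ |BA|² = 477/8]
   → B = (5/4, 7/4)

B = (5/4, 7/4)
F = (67/53, 375/53)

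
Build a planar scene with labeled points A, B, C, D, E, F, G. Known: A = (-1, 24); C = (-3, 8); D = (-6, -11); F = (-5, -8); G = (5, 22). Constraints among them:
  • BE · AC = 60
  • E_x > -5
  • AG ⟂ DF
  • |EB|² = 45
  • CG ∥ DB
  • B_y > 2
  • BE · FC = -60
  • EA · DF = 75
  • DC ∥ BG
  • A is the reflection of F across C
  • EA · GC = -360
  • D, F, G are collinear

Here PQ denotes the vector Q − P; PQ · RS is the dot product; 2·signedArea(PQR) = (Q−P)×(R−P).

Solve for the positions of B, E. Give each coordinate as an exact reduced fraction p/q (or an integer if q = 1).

B = (2, 3)
E = (-4, 0)

1. B_x = 2  [DC ∥ BG ∩ CG ∥ DB]
2. B_y = 3  [DC ∥ BG ∩ CG ∥ DB]
   → B = (2, 3)
3. E_x = -4  [EA · DF = 75 ∩ BE · AC = 60]
4. E_y = 0  [EA · DF = 75 ∩ BE · AC = 60]
   → E = (-4, 0)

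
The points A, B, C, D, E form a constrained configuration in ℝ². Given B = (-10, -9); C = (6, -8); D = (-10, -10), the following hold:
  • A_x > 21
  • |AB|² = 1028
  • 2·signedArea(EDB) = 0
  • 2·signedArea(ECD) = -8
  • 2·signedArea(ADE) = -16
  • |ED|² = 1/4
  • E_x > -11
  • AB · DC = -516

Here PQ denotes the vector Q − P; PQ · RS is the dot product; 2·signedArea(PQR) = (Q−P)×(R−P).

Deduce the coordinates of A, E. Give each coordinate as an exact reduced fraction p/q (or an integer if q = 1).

A = (22, -7)
E = (-10, -19/2)

1. E_x = -10  [2·signedArea(EDB) = 0 ∩ 2·signedArea(ECD) = -8]
2. E_y = -19/2  [2·signedArea(EDB) = 0 ∩ 2·signedArea(ECD) = -8]
   → E = (-10, -19/2)
3. A_x = 22  [2·signedArea(ADE) = -16 ∩ AB · DC = -516]
4. A_y = -7  [2·signedArea(ADE) = -16 ∩ AB · DC = -516]
   → A = (22, -7)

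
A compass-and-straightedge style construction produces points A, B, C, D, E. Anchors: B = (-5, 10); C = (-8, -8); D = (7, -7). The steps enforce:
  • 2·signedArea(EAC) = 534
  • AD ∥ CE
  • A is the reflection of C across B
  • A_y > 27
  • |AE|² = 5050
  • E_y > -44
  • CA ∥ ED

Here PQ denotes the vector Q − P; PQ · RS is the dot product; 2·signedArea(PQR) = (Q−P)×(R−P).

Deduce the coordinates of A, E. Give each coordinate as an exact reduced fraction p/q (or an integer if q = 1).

A = (-2, 28)
E = (1, -43)

1. A_x = -2  [A is the reflection of C across B]
2. A_y = 28  [A is the reflection of C across B]
   → A = (-2, 28)
3. E_x = 1  [CA ∥ ED ∩ AD ∥ CE]
4. E_y = -43  [CA ∥ ED ∩ AD ∥ CE]
   → E = (1, -43)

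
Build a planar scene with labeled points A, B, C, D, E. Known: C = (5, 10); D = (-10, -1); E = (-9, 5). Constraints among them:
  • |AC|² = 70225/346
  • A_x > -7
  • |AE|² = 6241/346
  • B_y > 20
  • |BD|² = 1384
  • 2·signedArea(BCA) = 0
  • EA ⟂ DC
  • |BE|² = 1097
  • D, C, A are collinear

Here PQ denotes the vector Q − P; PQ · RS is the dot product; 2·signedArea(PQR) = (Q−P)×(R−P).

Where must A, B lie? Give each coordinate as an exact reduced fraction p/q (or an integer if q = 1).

A = (-2245/346, 545/346)
B = (20, 21)

1. A_x = -2245/346  [D, C, A are collinear ∩ EA ⟂ DC]
2. A_y = 545/346  [D, C, A are collinear ∩ EA ⟂ DC]
   → A = (-2245/346, 545/346)
3. B_x = 20  [line 2915/346·x + -3975/346·y + 25175/346 = 0 ∩ |BE|² = 1097]
4. B_y = 21  [line 2915/346·x + -3975/346·y + 25175/346 = 0 ∩ |BE|² = 1097]
   → B = (20, 21)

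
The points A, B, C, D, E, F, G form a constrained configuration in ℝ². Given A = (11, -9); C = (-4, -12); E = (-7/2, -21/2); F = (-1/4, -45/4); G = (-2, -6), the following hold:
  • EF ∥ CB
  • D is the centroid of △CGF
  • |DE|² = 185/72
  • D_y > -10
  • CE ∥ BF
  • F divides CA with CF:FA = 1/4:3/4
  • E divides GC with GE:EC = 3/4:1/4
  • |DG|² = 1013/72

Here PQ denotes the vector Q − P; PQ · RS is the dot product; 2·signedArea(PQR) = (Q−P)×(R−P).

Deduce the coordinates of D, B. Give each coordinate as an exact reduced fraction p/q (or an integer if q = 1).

B = (-3/4, -51/4)
D = (-25/12, -39/4)

1. D_x = -25/12  [D is the centroid of △CGF]
2. D_y = -39/4  [D is the centroid of △CGF]
   → D = (-25/12, -39/4)
3. B_x = -3/4  [CE ∥ BF ∩ EF ∥ CB]
4. B_y = -51/4  [CE ∥ BF ∩ EF ∥ CB]
   → B = (-3/4, -51/4)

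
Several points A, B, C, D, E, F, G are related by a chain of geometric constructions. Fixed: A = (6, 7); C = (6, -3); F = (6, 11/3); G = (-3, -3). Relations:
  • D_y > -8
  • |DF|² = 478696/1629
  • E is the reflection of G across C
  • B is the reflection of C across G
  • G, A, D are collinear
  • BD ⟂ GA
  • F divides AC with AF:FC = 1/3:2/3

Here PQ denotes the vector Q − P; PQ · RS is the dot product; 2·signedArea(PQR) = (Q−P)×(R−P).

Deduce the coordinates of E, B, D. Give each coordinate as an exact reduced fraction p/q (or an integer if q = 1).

B = (-12, -3)
D = (-1272/181, -1353/181)
E = (15, -3)

1. E_x = 15  [E is the reflection of G across C]
2. E_y = -3  [E is the reflection of G across C]
   → E = (15, -3)
3. B_x = -12  [B is the reflection of C across G]
4. B_y = -3  [B is the reflection of C across G]
   → B = (-12, -3)
5. D_x = -1272/181  [G, A, D are collinear ∩ BD ⟂ GA]
6. D_y = -1353/181  [G, A, D are collinear ∩ BD ⟂ GA]
   → D = (-1272/181, -1353/181)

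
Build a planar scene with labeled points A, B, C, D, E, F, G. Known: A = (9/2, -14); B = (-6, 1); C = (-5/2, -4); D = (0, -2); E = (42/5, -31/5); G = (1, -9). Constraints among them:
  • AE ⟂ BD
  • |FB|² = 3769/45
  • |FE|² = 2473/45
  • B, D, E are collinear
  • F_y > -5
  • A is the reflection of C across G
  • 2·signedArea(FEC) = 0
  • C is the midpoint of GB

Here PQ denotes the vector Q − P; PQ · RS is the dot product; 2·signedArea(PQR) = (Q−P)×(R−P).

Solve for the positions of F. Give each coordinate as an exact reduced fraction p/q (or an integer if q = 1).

F = (17/15, -71/15)

1. F_x = 17/15  [line -11/5·x + -109/10·y + -491/10 = 0 ∩ |FE|² = 2473/45]
2. F_y = -71/15  [line -11/5·x + -109/10·y + -491/10 = 0 ∩ |FE|² = 2473/45]
   → F = (17/15, -71/15)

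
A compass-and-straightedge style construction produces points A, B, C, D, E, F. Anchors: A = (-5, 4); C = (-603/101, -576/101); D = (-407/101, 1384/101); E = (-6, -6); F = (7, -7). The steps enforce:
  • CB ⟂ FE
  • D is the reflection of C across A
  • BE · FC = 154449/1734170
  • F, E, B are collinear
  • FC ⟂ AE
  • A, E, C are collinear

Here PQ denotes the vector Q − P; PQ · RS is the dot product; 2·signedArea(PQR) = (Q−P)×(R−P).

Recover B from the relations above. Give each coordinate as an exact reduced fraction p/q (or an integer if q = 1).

1. B_x = -102903/17170  [F, E, B are collinear ∩ CB ⟂ FE]
2. B_y = -103029/17170  [F, E, B are collinear ∩ CB ⟂ FE]
   → B = (-102903/17170, -103029/17170)

B = (-102903/17170, -103029/17170)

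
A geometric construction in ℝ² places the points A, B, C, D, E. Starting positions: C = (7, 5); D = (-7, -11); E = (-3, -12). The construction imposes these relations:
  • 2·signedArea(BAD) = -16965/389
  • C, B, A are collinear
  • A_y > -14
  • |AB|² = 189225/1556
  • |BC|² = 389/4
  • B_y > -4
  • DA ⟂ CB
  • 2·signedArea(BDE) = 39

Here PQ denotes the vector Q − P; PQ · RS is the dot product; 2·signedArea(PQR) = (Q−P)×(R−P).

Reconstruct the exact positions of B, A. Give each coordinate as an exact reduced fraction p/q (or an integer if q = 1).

1. B_x = 2  [line 1·x + 4·y + 12 = 0 ∩ |BC|² = 389/4]
2. B_y = -7/2  [line 1·x + 4·y + 12 = 0 ∩ |BC|² = 389/4]
   → B = (2, -7/2)
3. A_x = -1397/389  [C, B, A are collinear ∩ DA ⟂ CB]
4. A_y = -5059/389  [C, B, A are collinear ∩ DA ⟂ CB]
   → A = (-1397/389, -5059/389)

A = (-1397/389, -5059/389)
B = (2, -7/2)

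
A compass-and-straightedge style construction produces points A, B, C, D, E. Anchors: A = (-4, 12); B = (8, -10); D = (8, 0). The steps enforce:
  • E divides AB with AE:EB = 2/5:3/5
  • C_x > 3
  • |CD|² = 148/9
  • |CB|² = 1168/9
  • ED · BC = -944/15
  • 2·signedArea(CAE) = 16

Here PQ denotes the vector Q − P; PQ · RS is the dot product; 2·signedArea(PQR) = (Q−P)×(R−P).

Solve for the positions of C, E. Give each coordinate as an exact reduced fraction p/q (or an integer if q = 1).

C = (4, 2/3)
E = (4/5, 16/5)

1. E_x = 4/5  [E divides AB with AE:EB = 2/5:3/5]
2. E_y = 16/5  [E divides AB with AE:EB = 2/5:3/5]
   → E = (4/5, 16/5)
3. C_x = 4  [2·signedArea(CAE) = 16 ∩ ED · BC = -944/15]
4. C_y = 2/3  [2·signedArea(CAE) = 16 ∩ ED · BC = -944/15]
   → C = (4, 2/3)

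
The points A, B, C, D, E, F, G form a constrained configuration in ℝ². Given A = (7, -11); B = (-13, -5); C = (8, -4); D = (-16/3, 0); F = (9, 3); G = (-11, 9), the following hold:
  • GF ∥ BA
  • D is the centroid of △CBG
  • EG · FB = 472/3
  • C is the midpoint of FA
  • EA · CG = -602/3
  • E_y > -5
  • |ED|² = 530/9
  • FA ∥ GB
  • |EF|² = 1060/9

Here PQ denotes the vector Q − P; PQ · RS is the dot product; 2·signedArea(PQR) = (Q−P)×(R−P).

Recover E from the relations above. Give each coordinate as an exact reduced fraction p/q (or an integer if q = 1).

E = (1, -13/3)

1. E_x = 1  [EG · FB = 472/3 ∩ EA · CG = -602/3]
2. E_y = -13/3  [EG · FB = 472/3 ∩ EA · CG = -602/3]
   → E = (1, -13/3)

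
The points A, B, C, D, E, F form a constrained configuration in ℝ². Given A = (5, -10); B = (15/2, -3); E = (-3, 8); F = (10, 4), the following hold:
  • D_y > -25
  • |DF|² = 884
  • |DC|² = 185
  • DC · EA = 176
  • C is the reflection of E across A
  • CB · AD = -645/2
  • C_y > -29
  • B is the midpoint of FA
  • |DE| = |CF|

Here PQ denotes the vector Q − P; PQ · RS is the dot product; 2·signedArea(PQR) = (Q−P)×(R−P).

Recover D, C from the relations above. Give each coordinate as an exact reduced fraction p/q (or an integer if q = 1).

C = (13, -28)
D = (0, -24)

1. C_x = 13  [C is the reflection of E across A]
2. C_y = -28  [C is the reflection of E across A]
   → C = (13, -28)
3. D_x = 0  [DC · EA = 176 ∩ CB · AD = -645/2]
4. D_y = -24  [DC · EA = 176 ∩ CB · AD = -645/2]
   → D = (0, -24)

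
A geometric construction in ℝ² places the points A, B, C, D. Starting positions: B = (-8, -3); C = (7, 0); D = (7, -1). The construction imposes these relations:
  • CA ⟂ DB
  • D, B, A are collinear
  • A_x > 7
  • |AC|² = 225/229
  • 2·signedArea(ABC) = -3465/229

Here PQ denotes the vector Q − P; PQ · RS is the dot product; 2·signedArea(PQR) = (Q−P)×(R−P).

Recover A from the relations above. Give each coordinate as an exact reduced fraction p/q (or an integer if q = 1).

A = (1633/229, -225/229)

1. A_x = 1633/229  [D, B, A are collinear ∩ CA ⟂ DB]
2. A_y = -225/229  [D, B, A are collinear ∩ CA ⟂ DB]
   → A = (1633/229, -225/229)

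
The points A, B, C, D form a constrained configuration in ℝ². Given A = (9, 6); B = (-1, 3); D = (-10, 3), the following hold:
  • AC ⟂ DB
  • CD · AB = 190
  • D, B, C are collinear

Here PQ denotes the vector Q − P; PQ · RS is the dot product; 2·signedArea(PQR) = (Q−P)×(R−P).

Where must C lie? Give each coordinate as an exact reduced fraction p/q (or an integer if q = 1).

1. C_x = 9  [D, B, C are collinear ∩ AC ⟂ DB]
2. C_y = 3  [D, B, C are collinear ∩ AC ⟂ DB]
   → C = (9, 3)

C = (9, 3)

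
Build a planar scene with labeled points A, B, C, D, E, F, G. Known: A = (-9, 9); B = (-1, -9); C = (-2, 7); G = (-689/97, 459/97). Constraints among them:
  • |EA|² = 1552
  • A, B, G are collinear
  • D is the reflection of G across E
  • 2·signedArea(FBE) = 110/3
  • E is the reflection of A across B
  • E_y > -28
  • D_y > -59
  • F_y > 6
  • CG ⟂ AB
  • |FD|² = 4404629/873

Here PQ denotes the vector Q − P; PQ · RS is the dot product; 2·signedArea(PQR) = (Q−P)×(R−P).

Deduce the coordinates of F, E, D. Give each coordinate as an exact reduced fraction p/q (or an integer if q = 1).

1. E_x = 7  [E is the reflection of A across B]
2. E_y = -27  [E is the reflection of A across B]
   → E = (7, -27)
3. D_x = 2047/97  [D is the reflection of G across E]
4. D_y = -5697/97  [D is the reflection of G across E]
   → D = (2047/97, -5697/97)
5. F_x = -1756/291  [line 18·x + 8·y + 160/3 = 0 ∩ |FD|² = 4404629/873]
6. F_y = 2011/291  [line 18·x + 8·y + 160/3 = 0 ∩ |FD|² = 4404629/873]
   → F = (-1756/291, 2011/291)

D = (2047/97, -5697/97)
E = (7, -27)
F = (-1756/291, 2011/291)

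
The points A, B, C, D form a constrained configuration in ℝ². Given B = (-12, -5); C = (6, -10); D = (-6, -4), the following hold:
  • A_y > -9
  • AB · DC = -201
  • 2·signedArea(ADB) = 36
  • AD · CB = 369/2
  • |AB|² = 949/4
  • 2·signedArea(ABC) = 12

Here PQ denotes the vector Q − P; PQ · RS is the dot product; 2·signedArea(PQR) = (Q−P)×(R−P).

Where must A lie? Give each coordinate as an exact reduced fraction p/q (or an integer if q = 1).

1. A_x = 3  [AB · DC = -201 ∩ 2·signedArea(ADB) = 36]
2. A_y = -17/2  [AB · DC = -201 ∩ 2·signedArea(ADB) = 36]
   → A = (3, -17/2)

A = (3, -17/2)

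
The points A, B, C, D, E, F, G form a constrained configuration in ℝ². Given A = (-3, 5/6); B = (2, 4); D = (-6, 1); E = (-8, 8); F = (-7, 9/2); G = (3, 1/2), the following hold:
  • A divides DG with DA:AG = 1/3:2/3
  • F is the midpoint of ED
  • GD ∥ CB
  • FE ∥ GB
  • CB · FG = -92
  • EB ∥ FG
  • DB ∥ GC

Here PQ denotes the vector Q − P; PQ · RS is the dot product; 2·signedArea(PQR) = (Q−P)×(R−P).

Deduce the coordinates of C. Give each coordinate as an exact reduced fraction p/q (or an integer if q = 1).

1. C_x = 11  [GD ∥ CB ∩ DB ∥ GC]
2. C_y = 7/2  [GD ∥ CB ∩ DB ∥ GC]
   → C = (11, 7/2)

C = (11, 7/2)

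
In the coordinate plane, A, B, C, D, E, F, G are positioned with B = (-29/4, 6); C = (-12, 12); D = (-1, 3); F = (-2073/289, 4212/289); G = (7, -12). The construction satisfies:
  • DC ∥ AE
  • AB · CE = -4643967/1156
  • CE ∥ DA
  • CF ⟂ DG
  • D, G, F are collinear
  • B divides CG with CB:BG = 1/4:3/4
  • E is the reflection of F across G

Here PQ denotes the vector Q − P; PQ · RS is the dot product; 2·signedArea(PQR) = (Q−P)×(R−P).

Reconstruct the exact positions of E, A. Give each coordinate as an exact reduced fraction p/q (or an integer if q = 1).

1. E_x = 6119/289  [E is the reflection of F across G]
2. E_y = -11148/289  [E is the reflection of F across G]
   → E = (6119/289, -11148/289)
3. A_x = 9298/289  [DC ∥ AE ∩ CE ∥ DA]
4. A_y = -13749/289  [DC ∥ AE ∩ CE ∥ DA]
   → A = (9298/289, -13749/289)

A = (9298/289, -13749/289)
E = (6119/289, -11148/289)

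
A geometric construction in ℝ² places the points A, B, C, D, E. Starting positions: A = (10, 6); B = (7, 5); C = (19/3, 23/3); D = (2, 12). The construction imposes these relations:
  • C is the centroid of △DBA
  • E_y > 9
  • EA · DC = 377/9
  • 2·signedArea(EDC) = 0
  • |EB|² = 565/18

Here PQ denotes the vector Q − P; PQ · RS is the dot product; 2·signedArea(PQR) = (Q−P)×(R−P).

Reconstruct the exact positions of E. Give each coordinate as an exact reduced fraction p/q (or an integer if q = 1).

E = (25/6, 59/6)

1. E_x = 25/6  [2·signedArea(EDC) = 0 ∩ EA · DC = 377/9]
2. E_y = 59/6  [2·signedArea(EDC) = 0 ∩ EA · DC = 377/9]
   → E = (25/6, 59/6)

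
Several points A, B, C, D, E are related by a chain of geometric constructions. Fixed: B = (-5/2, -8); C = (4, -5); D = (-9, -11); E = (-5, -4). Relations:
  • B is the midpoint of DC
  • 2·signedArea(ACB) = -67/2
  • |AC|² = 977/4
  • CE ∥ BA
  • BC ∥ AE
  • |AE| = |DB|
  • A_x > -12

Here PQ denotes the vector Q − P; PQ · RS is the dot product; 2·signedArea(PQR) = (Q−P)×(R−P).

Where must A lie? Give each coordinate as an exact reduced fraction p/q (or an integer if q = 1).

A = (-23/2, -7)

1. A_x = -23/2  [BC ∥ AE ∩ CE ∥ BA]
2. A_y = -7  [BC ∥ AE ∩ CE ∥ BA]
   → A = (-23/2, -7)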